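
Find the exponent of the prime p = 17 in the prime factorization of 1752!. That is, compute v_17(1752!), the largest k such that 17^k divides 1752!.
v_17(1752!) = 109

Legendre's formula: v_p(n!) = Σ_{k ≥ 1} ⌊n / p^k⌋. For p = 17, n = 1752, the terms are:
  ⌊1752/17^1⌋ = ⌊1752/17⌋ = 103
  ⌊1752/17^2⌋ = ⌊1752/289⌋ = 6
(the next term ⌊1752/17^3⌋ = 0, terminating the sum). Summing: v_17(1752!) = 103 + 6 = 109.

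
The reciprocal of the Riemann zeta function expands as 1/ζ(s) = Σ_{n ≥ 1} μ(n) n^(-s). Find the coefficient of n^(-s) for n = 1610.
μ(1610) = 1

Factor n = 1610 = 2 · 5 · 7 · 23. μ(n) = 0 if any exponent ≥ 2 (not squarefree); otherwise μ(n) = (−1)^{ω(n)} where ω(n) is the number of distinct prime factors. Applying: μ(1610) = 1.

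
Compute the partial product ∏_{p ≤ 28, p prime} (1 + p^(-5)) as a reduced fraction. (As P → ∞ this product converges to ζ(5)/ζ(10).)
∏ = 2612085852729079932096672771072/2521568243390149185231442932125

The primes p ≤ 28 are [2, 3, 5, 7, 11, 13, 17, 19, 23]. For each, (1 + 1/p^5) = (p^5 + 1)/p^5. Multiplying these fractions over p ∈ [2, 3, 5, 7, 11, 13, 17, 19, 23] gives 2612085852729079932096672771072/2521568243390149185231442932125. (In the limit P → ∞ this tends to ζ(5)/ζ(10).)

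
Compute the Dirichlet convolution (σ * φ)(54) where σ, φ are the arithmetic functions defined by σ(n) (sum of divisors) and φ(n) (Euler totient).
(σ * φ)(54) = 432

Divisors of 54: [1, 2, 3, 6, 9, 18, 27, 54]. For each d | 54:
  d = 1: σ(1) · φ(54/1) = 1 · 18 = 18
  d = 2: σ(2) · φ(54/2) = 3 · 18 = 54
  d = 3: σ(3) · φ(54/3) = 4 · 6 = 24
  d = 6: σ(6) · φ(54/6) = 12 · 6 = 72
  d = 9: σ(9) · φ(54/9) = 13 · 2 = 26
  d = 18: σ(18) · φ(54/18) = 39 · 2 = 78
  d = 27: σ(27) · φ(54/27) = 40 · 1 = 40
  d = 54: σ(54) · φ(54/54) = 120 · 1 = 120
Summing: (σ * φ)(54) = 18 + 54 + 24 + 72 + 26 + 78 + 40 + 120 = 432.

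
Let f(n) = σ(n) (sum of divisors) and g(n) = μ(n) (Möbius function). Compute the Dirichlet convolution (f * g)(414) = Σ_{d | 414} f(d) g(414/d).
(σ * μ)(414) = 414

Divisors of 414: [1, 2, 3, 6, 9, 18, 23, 46, 69, 138, 207, 414]. For each d | 414:
  d = 1: σ(1) · μ(414/1) = 1 · 0 = 0
  d = 2: σ(2) · μ(414/2) = 3 · 0 = 0
  d = 3: σ(3) · μ(414/3) = 4 · -1 = -4
  d = 6: σ(6) · μ(414/6) = 12 · 1 = 12
  d = 9: σ(9) · μ(414/9) = 13 · 1 = 13
  d = 18: σ(18) · μ(414/18) = 39 · -1 = -39
  d = 23: σ(23) · μ(414/23) = 24 · 0 = 0
  d = 46: σ(46) · μ(414/46) = 72 · 0 = 0
  d = 69: σ(69) · μ(414/69) = 96 · 1 = 96
  d = 138: σ(138) · μ(414/138) = 288 · -1 = -288
  d = 207: σ(207) · μ(414/207) = 312 · -1 = -312
  d = 414: σ(414) · μ(414/414) = 936 · 1 = 936
Summing: (σ * μ)(414) = 0 + 0 + -4 + 12 + 13 + -39 + 0 + 0 + 96 + -288 + -312 + 936 = 414.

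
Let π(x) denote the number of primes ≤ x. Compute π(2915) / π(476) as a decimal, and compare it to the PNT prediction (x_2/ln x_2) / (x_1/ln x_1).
π(2915)/π(476) = 421/91 ≈ 4.6264;  PNT prediction ≈ 4.7328.

π(476) = 91 and π(2915) = 421, so π(2915)/π(476) ≈ 4.6264. The PNT-predicted ratio is (2915/ln(2915)) / (476/ln(476)) ≈ 4.7328. The two agree to within a few percent, as expected.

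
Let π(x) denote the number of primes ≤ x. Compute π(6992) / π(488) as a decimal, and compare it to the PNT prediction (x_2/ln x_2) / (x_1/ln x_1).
π(6992)/π(488) = 899/93 ≈ 9.6667;  PNT prediction ≈ 10.0191.

π(488) = 93 and π(6992) = 899, so π(6992)/π(488) ≈ 9.6667. The PNT-predicted ratio is (6992/ln(6992)) / (488/ln(488)) ≈ 10.0191. The two agree to within a few percent, as expected.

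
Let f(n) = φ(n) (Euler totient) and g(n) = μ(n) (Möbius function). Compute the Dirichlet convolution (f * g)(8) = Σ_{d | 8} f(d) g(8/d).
(φ * μ)(8) = 2

Divisors of 8: [1, 2, 4, 8]. For each d | 8:
  d = 1: φ(1) · μ(8/1) = 1 · 0 = 0
  d = 2: φ(2) · μ(8/2) = 1 · 0 = 0
  d = 4: φ(4) · μ(8/4) = 2 · -1 = -2
  d = 8: φ(8) · μ(8/8) = 4 · 1 = 4
Summing: (φ * μ)(8) = 0 + 0 + -2 + 4 = 2.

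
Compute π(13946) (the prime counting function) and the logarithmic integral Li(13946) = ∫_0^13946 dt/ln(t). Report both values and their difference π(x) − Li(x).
π(13946) = 1648;  Li(13946) ≈ 1666.60;  π(x) − Li(x) ≈ -18.60.

Direct count of primes ≤ 13946 gives π(13946) = 1648. Numerical evaluation of the logarithmic integral gives Li(13946) ≈ 1666.60. The difference π(x) − Li(x) ≈ -18.60 is typically negative for small/moderate x (Li(x) overestimates), though Littlewood's theorem shows this sign changes infinitely often.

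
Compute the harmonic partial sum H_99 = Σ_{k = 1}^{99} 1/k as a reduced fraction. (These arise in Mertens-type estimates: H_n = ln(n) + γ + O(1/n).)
H_99 = 360968703235711654233892612988250163157207/69720375229712477164533808935312303556800

Direct summation: H_99 = 1 + 1/2 + ... + 1/99. The least common denominator is lcm(1, ..., 99) = 69720375229712477164533808935312303556800; over this denominator the numerator is 69720375229712477164533808935312303556800 + 34860187614856238582266904467656151778400 + 23240125076570825721511269645104101185600 + 17430093807428119291133452233828075889200 + 13944075045942495432906761787062460711360 + 11620062538285412860755634822552050592800 + 9960053604244639594933401276473186222400 + 8715046903714059645566726116914037944600 + 7746708358856941907170423215034700395200 + 6972037522971247716453380893531230355680 + 6338215929973861560412164448664754868800 + 5810031269142706430377817411276025296400 + 5363105786900959781887216071947100273600 + 4980026802122319797466700638236593111200 + 4648025015314165144302253929020820237120 + 4357523451857029822783363058457018972300 + 4101198542924263362619635819724253150400 + 3873354179428470953585211607517350197600 + 3669493433142761956028095207121700187200 + 3486018761485623858226690446765615177840 + 3320017868081546531644467092157728740800 + 3169107964986930780206082224332377434400 + 3031320662161412050631904736317926241600 + 2905015634571353215188908705638012648200 + 2788815009188499086581352357412492142272 + 2681552893450479890943608035973550136800 + 2582236119618980635723474405011566798400 + 2490013401061159898733350319118296555600 + 2404150869990085419466683066734907019200 + 2324012507657082572151126964510410118560 + 2249044362248789585952703514042332372800 + 2178761725928514911391681529228509486150 + 2112738643324620520137388149554918289600 + 2050599271462131681309817909862126575200 + 1992010720848927918986680255294637244480 + 1936677089714235476792605803758675098800 + 1884334465667904788230643484738170366400 + 1834746716571380978014047603560850093600 + 1787701928966986593962405357315700091200 + 1743009380742811929113345223382807588920 + 1700496956822255540598385583788104964800 + 1660008934040773265822233546078864370400 + 1621404075109592492198460672914239617600 + 1584553982493465390103041112166188717200 + 1549341671771388381434084643006940079040 + 1515660331080706025315952368158963120800 + 1483412238930052705628378913517283054400 + 1452507817285676607594454352819006324100 + 1422864800606377084990485896639026603200 + 1394407504594249543290676178706246071136 + 1367066180974754454206545273241417716800 + 1340776446725239945471804017986775068400 + 1315478777919103342727052998779477425600 + 1291118059809490317861737202505783399200 + 1267643185994772312082432889732950973760 + 1245006700530579949366675159559148277800 + 1223164477714253985342698402373900062400 + 1202075434995042709733341533367453509600 + 1181701275079872494314132354835801755200 + 1162006253828541286075563482255205059280 + 1142956970978893068271046048119873828800 + 1124522181124394792976351757021166186400 + 1106672622693848843881489030719242913600 + 1089380862964257455695840764614254743075 + 1072621157380191956377443214389420054720 + 1056369321662310260068694074777459144800 + 1040602615368842942754235954258392590400 + 1025299635731065840654908954931063287600 + 1010440220720470683543968245439308747200 + 996005360424463959493340127647318622240 + 981977115911443340345546604722708500800 + 968338544857117738396302901879337549400 + 955073633283732563897723410072771281600 + 942167232833952394115321742369085183200 + 929605003062833028860450785804164047424 + 917373358285690489007023801780425046800 + 905459418567694508630309206952107838400 + 893850964483493296981202678657850045600 + 882536395312816166639668467535598779200 + 871504690371405964556672611691403794460 + 860745373206326878574491468337188932800 + 850248478411127770299192791894052482400 + 840004520839909363428118179943521729600 + 830004467020386632911116773039432185200 + 820239708584852672523927163944850630080 + 810702037554796246099230336457119808800 + 801383623330028473155561022244969006400 + 792276991246732695051520556083094358600 + 783375002581039069264424819497891051200 + 774670835885694190717042321503470039520 + 766157969557279968841030867421014324800 + 757830165540353012657976184079481560400 + 749681454082929861984234504680777457600 + 741706119465026352814189456758641527200 + 733898686628552391205619041424340037440 + 726253908642838303797227176409503162050 + 718766754945489455304472257065075294400 + 711432400303188542495242948319513301600 + 704246214441540173379129383184972763200 = 360968703235711654233892612988250163157207, so H_99 = 360968703235711654233892612988250163157207/69720375229712477164533808935312303556800 (already in lowest terms) ≈ 5.17738. (The PNT-adjacent estimate ln(99) + γ ≈ 5.17234 matches within O(1/n).)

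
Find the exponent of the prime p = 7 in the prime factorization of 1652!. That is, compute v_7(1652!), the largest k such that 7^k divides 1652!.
v_7(1652!) = 273

Legendre's formula: v_p(n!) = Σ_{k ≥ 1} ⌊n / p^k⌋. For p = 7, n = 1652, the terms are:
  ⌊1652/7^1⌋ = ⌊1652/7⌋ = 236
  ⌊1652/7^2⌋ = ⌊1652/49⌋ = 33
  ⌊1652/7^3⌋ = ⌊1652/343⌋ = 4
(the next term ⌊1652/7^4⌋ = 0, terminating the sum). Summing: v_7(1652!) = 236 + 33 + 4 = 273.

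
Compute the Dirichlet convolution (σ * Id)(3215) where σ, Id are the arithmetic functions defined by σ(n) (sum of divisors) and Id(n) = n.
(σ * Id)(3215) = 14157

Divisors of 3215: [1, 5, 643, 3215]. For each d | 3215:
  d = 1: σ(1) · Id(3215/1) = 1 · 3215 = 3215
  d = 5: σ(5) · Id(3215/5) = 6 · 643 = 3858
  d = 643: σ(643) · Id(3215/643) = 644 · 5 = 3220
  d = 3215: σ(3215) · Id(3215/3215) = 3864 · 1 = 3864
Summing: (σ * Id)(3215) = 3215 + 3858 + 3220 + 3864 = 14157.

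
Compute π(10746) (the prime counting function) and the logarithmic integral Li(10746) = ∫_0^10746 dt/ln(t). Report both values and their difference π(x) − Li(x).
π(10746) = 1310;  Li(10746) ≈ 1326.81;  π(x) − Li(x) ≈ -16.81.

Direct count of primes ≤ 10746 gives π(10746) = 1310. Numerical evaluation of the logarithmic integral gives Li(10746) ≈ 1326.81. The difference π(x) − Li(x) ≈ -16.81 is typically negative for small/moderate x (Li(x) overestimates), though Littlewood's theorem shows this sign changes infinitely often.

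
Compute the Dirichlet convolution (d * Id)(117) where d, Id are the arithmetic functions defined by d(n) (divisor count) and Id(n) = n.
(d * Id)(117) = 270

Divisors of 117: [1, 3, 9, 13, 39, 117]. For each d | 117:
  d = 1: d(1) · Id(117/1) = 1 · 117 = 117
  d = 3: d(3) · Id(117/3) = 2 · 39 = 78
  d = 9: d(9) · Id(117/9) = 3 · 13 = 39
  d = 13: d(13) · Id(117/13) = 2 · 9 = 18
  d = 39: d(39) · Id(117/39) = 4 · 3 = 12
  d = 117: d(117) · Id(117/117) = 6 · 1 = 6
Summing: (d * Id)(117) = 117 + 78 + 39 + 18 + 12 + 6 = 270.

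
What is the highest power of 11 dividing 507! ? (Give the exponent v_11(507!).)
v_11(507!) = 50

Legendre's formula: v_p(n!) = Σ_{k ≥ 1} ⌊n / p^k⌋. For p = 11, n = 507, the terms are:
  ⌊507/11^1⌋ = ⌊507/11⌋ = 46
  ⌊507/11^2⌋ = ⌊507/121⌋ = 4
(the next term ⌊507/11^3⌋ = 0, terminating the sum). Summing: v_11(507!) = 46 + 4 = 50.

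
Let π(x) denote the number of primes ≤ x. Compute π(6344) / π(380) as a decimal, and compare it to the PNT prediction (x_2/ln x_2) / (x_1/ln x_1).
π(6344)/π(380) = 826/75 ≈ 11.0133;  PNT prediction ≈ 11.3269.

π(380) = 75 and π(6344) = 826, so π(6344)/π(380) ≈ 11.0133. The PNT-predicted ratio is (6344/ln(6344)) / (380/ln(380)) ≈ 11.3269. The two agree to within a few percent, as expected.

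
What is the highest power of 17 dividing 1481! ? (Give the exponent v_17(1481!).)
v_17(1481!) = 92

Legendre's formula: v_p(n!) = Σ_{k ≥ 1} ⌊n / p^k⌋. For p = 17, n = 1481, the terms are:
  ⌊1481/17^1⌋ = ⌊1481/17⌋ = 87
  ⌊1481/17^2⌋ = ⌊1481/289⌋ = 5
(the next term ⌊1481/17^3⌋ = 0, terminating the sum). Summing: v_17(1481!) = 87 + 5 = 92.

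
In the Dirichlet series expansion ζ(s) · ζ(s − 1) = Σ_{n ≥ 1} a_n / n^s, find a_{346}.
σ(346) = 522

In the product (Σ m^0/m^s)(Σ k / k^s) = Σ (Σ_{d | n} d) / n^s, the coefficient of 1/n^s is σ(n) = Σ_{d | n} d. For n = 346, divisors are [1, 2, 173, 346]; summing: σ(346) = 522.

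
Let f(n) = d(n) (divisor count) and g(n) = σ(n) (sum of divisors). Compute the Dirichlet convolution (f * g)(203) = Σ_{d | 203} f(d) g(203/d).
(d * σ)(203) = 320

Divisors of 203: [1, 7, 29, 203]. For each d | 203:
  d = 1: d(1) · σ(203/1) = 1 · 240 = 240
  d = 7: d(7) · σ(203/7) = 2 · 30 = 60
  d = 29: d(29) · σ(203/29) = 2 · 8 = 16
  d = 203: d(203) · σ(203/203) = 4 · 1 = 4
Summing: (d * σ)(203) = 240 + 60 + 16 + 4 = 320.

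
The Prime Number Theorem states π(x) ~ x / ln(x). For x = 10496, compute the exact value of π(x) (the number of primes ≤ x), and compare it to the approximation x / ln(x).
π(10496) = 1283;  x/ln(x) ≈ 1133.63;  relative error ≈ 11.64%.

Directly count primes up to 10496: π(10496) = 1283. The PNT approximation gives 10496/ln(10496) ≈ 10496/9.25875 ≈ 1133.63. Relative error (π(x) − x/ln(x)) / π(x) ≈ 11.64%; the approximation is known to undercount slightly (Li(x) is a better estimate).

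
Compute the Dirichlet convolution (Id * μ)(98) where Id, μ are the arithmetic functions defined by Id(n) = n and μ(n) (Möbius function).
(Id * μ)(98) = 42

Divisors of 98: [1, 2, 7, 14, 49, 98]. For each d | 98:
  d = 1: Id(1) · μ(98/1) = 1 · 0 = 0
  d = 2: Id(2) · μ(98/2) = 2 · 0 = 0
  d = 7: Id(7) · μ(98/7) = 7 · 1 = 7
  d = 14: Id(14) · μ(98/14) = 14 · -1 = -14
  d = 49: Id(49) · μ(98/49) = 49 · -1 = -49
  d = 98: Id(98) · μ(98/98) = 98 · 1 = 98
Summing: (Id * μ)(98) = 0 + 0 + 7 + -14 + -49 + 98 = 42.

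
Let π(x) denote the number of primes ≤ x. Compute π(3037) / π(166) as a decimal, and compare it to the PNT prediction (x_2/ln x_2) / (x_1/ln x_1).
π(3037)/π(166) = 435/38 ≈ 11.4474;  PNT prediction ≈ 11.6634.

π(166) = 38 and π(3037) = 435, so π(3037)/π(166) ≈ 11.4474. The PNT-predicted ratio is (3037/ln(3037)) / (166/ln(166)) ≈ 11.6634. The two agree to within a few percent, as expected.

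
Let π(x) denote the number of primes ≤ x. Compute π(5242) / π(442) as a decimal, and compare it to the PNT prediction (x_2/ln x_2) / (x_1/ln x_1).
π(5242)/π(442) = 697/85 ≈ 8.2000;  PNT prediction ≈ 8.4350.

π(442) = 85 and π(5242) = 697, so π(5242)/π(442) ≈ 8.2000. The PNT-predicted ratio is (5242/ln(5242)) / (442/ln(442)) ≈ 8.4350. The two agree to within a few percent, as expected.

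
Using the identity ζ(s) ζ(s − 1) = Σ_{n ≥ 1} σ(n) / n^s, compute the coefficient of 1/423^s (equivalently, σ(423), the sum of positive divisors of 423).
σ(423) = 624

In the product (Σ m^0/m^s)(Σ k / k^s) = Σ (Σ_{d | n} d) / n^s, the coefficient of 1/n^s is σ(n) = Σ_{d | n} d. For n = 423, divisors are [1, 3, 9, 47, 141, 423]; summing: σ(423) = 624.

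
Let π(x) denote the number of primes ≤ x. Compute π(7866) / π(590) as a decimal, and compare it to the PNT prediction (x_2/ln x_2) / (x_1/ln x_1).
π(7866)/π(590) = 992/107 ≈ 9.2710;  PNT prediction ≈ 9.4825.

π(590) = 107 and π(7866) = 992, so π(7866)/π(590) ≈ 9.2710. The PNT-predicted ratio is (7866/ln(7866)) / (590/ln(590)) ≈ 9.4825. The two agree to within a few percent, as expected.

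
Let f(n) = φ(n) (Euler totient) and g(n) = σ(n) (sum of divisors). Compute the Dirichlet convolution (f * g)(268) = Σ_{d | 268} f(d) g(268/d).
(φ * σ)(268) = 1608

Divisors of 268: [1, 2, 4, 67, 134, 268]. For each d | 268:
  d = 1: φ(1) · σ(268/1) = 1 · 476 = 476
  d = 2: φ(2) · σ(268/2) = 1 · 204 = 204
  d = 4: φ(4) · σ(268/4) = 2 · 68 = 136
  d = 67: φ(67) · σ(268/67) = 66 · 7 = 462
  d = 134: φ(134) · σ(268/134) = 66 · 3 = 198
  d = 268: φ(268) · σ(268/268) = 132 · 1 = 132
Summing: (φ * σ)(268) = 476 + 204 + 136 + 462 + 198 + 132 = 1608.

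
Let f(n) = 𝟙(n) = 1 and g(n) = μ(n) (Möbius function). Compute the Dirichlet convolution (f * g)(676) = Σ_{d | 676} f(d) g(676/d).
(𝟙 * μ)(676) = 0

Divisors of 676: [1, 2, 4, 13, 26, 52, 169, 338, 676]. For each d | 676:
  d = 1: 𝟙(1) · μ(676/1) = 1 · 0 = 0
  d = 2: 𝟙(2) · μ(676/2) = 1 · 0 = 0
  d = 4: 𝟙(4) · μ(676/4) = 1 · 0 = 0
  d = 13: 𝟙(13) · μ(676/13) = 1 · 0 = 0
  d = 26: 𝟙(26) · μ(676/26) = 1 · 1 = 1
  d = 52: 𝟙(52) · μ(676/52) = 1 · -1 = -1
  d = 169: 𝟙(169) · μ(676/169) = 1 · 0 = 0
  d = 338: 𝟙(338) · μ(676/338) = 1 · -1 = -1
  d = 676: 𝟙(676) · μ(676/676) = 1 · 1 = 1
Summing: (𝟙 * μ)(676) = 0 + 0 + 0 + 0 + 1 + -1 + 0 + -1 + 1 = 0.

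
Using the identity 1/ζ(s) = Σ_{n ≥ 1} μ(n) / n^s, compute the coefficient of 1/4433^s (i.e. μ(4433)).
μ(4433) = -1

Factor n = 4433 = 11 · 13 · 31. μ(n) = 0 if any exponent ≥ 2 (not squarefree); otherwise μ(n) = (−1)^{ω(n)} where ω(n) is the number of distinct prime factors. Applying: μ(4433) = -1.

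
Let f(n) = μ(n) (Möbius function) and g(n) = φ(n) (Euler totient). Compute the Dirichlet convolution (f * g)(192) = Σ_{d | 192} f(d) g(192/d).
(μ * φ)(192) = 16

Divisors of 192: [1, 2, 3, 4, 6, 8, 12, 16, 24, 32, 48, 64, 96, 192]. For each d | 192:
  d = 1: μ(1) · φ(192/1) = 1 · 64 = 64
  d = 2: μ(2) · φ(192/2) = -1 · 32 = -32
  d = 3: μ(3) · φ(192/3) = -1 · 32 = -32
  d = 4: μ(4) · φ(192/4) = 0 · 16 = 0
  d = 6: μ(6) · φ(192/6) = 1 · 16 = 16
  d = 8: μ(8) · φ(192/8) = 0 · 8 = 0
  d = 12: μ(12) · φ(192/12) = 0 · 8 = 0
  d = 16: μ(16) · φ(192/16) = 0 · 4 = 0
  d = 24: μ(24) · φ(192/24) = 0 · 4 = 0
  d = 32: μ(32) · φ(192/32) = 0 · 2 = 0
  d = 48: μ(48) · φ(192/48) = 0 · 2 = 0
  d = 64: μ(64) · φ(192/64) = 0 · 2 = 0
  d = 96: μ(96) · φ(192/96) = 0 · 1 = 0
  d = 192: μ(192) · φ(192/192) = 0 · 1 = 0
Summing: (μ * φ)(192) = 64 + -32 + -32 + 0 + 16 + 0 + 0 + 0 + 0 + 0 + 0 + 0 + 0 + 0 = 16.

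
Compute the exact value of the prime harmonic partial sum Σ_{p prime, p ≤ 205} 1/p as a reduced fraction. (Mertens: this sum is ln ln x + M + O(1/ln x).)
Σ 1/p = 15202313841027497739047080375538859939135227730139536997746371469607707132833646367/7799922041683461553249199106329813876687996789903550945093032474868511536164700810

π(205) = 46, so the primes ≤ 205 are [2, 3, 5, 7, 11, 13, 17, 19, 23, 29, 31, 37, 41, 43, 47, 53, 59, 61, 67, 71, 73, 79, 83, 89, 97, 101, 103, 107, 109, 113, 127, 131, 137, 139, 149, 151, 157, 163, 167, 173, 179, 181, 191, 193, 197, 199]. Summing 1/p over these primes: 15202313841027497739047080375538859939135227730139536997746371469607707132833646367/7799922041683461553249199106329813876687996789903550945093032474868511536164700810 ≈ 1.9490. Mertens estimate ln ln(205) + 0.2615 ≈ 1.9335.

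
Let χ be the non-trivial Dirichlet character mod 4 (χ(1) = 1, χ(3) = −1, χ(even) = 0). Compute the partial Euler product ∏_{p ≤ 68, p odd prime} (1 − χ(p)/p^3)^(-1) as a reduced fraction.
∏ = 497044101252700953274063170881740849527845657594881/512972994773739111227016105418519405174088647311360

The odd primes p ≤ 68 are [3, 5, 7, 11, 13, 17, 19, 23, 29, 31, 37, 41, 43, 47, 53, 59, 61, 67]. For each, χ(p) = 1 if p ≡ 1 mod 4, χ(p) = −1 if p ≡ 3 mod 4. Taking (1 − χ(p)/p^3)^(-1) = p^3/(p^3 − χ(p)): (1 − (-1)/3^3)^(-1) · (1 − (1)/5^3)^(-1) · (1 − (-1)/7^3)^(-1) · (1 − (-1)/11^3)^(-1) · (1 − (1)/13^3)^(-1) · (1 − (1)/17^3)^(-1) · (1 − (-1)/19^3)^(-1) · (1 − (-1)/23^3)^(-1) · (1 − (1)/29^3)^(-1) · (1 − (-1)/31^3)^(-1) · (1 − (1)/37^3)^(-1) · (1 − (1)/41^3)^(-1) · (1 − (-1)/43^3)^(-1) · (1 − (-1)/47^3)^(-1) · (1 − (1)/53^3)^(-1) · (1 − (-1)/59^3)^(-1) · (1 − (1)/61^3)^(-1) · (1 − (-1)/67^3)^(-1) = 497044101252700953274063170881740849527845657594881/512972994773739111227016105418519405174088647311360.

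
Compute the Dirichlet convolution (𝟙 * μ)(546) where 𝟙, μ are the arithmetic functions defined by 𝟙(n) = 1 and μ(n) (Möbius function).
(𝟙 * μ)(546) = 0

Divisors of 546: [1, 2, 3, 6, 7, 13, 14, 21, 26, 39, 42, 78, 91, 182, 273, 546]. For each d | 546:
  d = 1: 𝟙(1) · μ(546/1) = 1 · 1 = 1
  d = 2: 𝟙(2) · μ(546/2) = 1 · -1 = -1
  d = 3: 𝟙(3) · μ(546/3) = 1 · -1 = -1
  d = 6: 𝟙(6) · μ(546/6) = 1 · 1 = 1
  d = 7: 𝟙(7) · μ(546/7) = 1 · -1 = -1
  d = 13: 𝟙(13) · μ(546/13) = 1 · -1 = -1
  d = 14: 𝟙(14) · μ(546/14) = 1 · 1 = 1
  d = 21: 𝟙(21) · μ(546/21) = 1 · 1 = 1
  d = 26: 𝟙(26) · μ(546/26) = 1 · 1 = 1
  d = 39: 𝟙(39) · μ(546/39) = 1 · 1 = 1
  d = 42: 𝟙(42) · μ(546/42) = 1 · -1 = -1
  d = 78: 𝟙(78) · μ(546/78) = 1 · -1 = -1
  d = 91: 𝟙(91) · μ(546/91) = 1 · 1 = 1
  d = 182: 𝟙(182) · μ(546/182) = 1 · -1 = -1
  d = 273: 𝟙(273) · μ(546/273) = 1 · -1 = -1
  d = 546: 𝟙(546) · μ(546/546) = 1 · 1 = 1
Summing: (𝟙 * μ)(546) = 1 + -1 + -1 + 1 + -1 + -1 + 1 + 1 + 1 + 1 + -1 + -1 + 1 + -1 + -1 + 1 = 0.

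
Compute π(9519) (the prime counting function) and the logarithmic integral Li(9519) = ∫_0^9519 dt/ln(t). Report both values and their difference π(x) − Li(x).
π(9519) = 1178;  Li(9519) ≈ 1193.77;  π(x) − Li(x) ≈ -15.77.

Direct count of primes ≤ 9519 gives π(9519) = 1178. Numerical evaluation of the logarithmic integral gives Li(9519) ≈ 1193.77. The difference π(x) − Li(x) ≈ -15.77 is typically negative for small/moderate x (Li(x) overestimates), though Littlewood's theorem shows this sign changes infinitely often.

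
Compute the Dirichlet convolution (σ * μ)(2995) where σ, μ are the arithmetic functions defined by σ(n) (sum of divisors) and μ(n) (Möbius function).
(σ * μ)(2995) = 2995

Divisors of 2995: [1, 5, 599, 2995]. For each d | 2995:
  d = 1: σ(1) · μ(2995/1) = 1 · 1 = 1
  d = 5: σ(5) · μ(2995/5) = 6 · -1 = -6
  d = 599: σ(599) · μ(2995/599) = 600 · -1 = -600
  d = 2995: σ(2995) · μ(2995/2995) = 3600 · 1 = 3600
Summing: (σ * μ)(2995) = 1 + -6 + -600 + 3600 = 2995.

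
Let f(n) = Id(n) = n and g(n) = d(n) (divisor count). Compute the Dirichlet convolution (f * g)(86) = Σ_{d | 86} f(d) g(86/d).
(Id * d)(86) = 180

Divisors of 86: [1, 2, 43, 86]. For each d | 86:
  d = 1: Id(1) · d(86/1) = 1 · 4 = 4
  d = 2: Id(2) · d(86/2) = 2 · 2 = 4
  d = 43: Id(43) · d(86/43) = 43 · 2 = 86
  d = 86: Id(86) · d(86/86) = 86 · 1 = 86
Summing: (Id * d)(86) = 4 + 4 + 86 + 86 = 180.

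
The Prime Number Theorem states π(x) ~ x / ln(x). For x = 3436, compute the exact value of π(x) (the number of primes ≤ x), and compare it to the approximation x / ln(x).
π(3436) = 481;  x/ln(x) ≈ 422.01;  relative error ≈ 12.26%.

Directly count primes up to 3436: π(3436) = 481. The PNT approximation gives 3436/ln(3436) ≈ 3436/8.14206 ≈ 422.01. Relative error (π(x) − x/ln(x)) / π(x) ≈ 12.26%; the approximation is known to undercount slightly (Li(x) is a better estimate).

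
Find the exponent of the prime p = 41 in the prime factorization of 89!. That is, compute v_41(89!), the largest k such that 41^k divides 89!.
v_41(89!) = 2

Legendre's formula: v_p(n!) = Σ_{k ≥ 1} ⌊n / p^k⌋. For p = 41, n = 89, the terms are:
  ⌊89/41^1⌋ = ⌊89/41⌋ = 2
(the next term ⌊89/41^2⌋ = 0, terminating the sum). Summing: v_41(89!) = 2 = 2.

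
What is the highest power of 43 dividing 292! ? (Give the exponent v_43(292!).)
v_43(292!) = 6

Legendre's formula: v_p(n!) = Σ_{k ≥ 1} ⌊n / p^k⌋. For p = 43, n = 292, the terms are:
  ⌊292/43^1⌋ = ⌊292/43⌋ = 6
(the next term ⌊292/43^2⌋ = 0, terminating the sum). Summing: v_43(292!) = 6 = 6.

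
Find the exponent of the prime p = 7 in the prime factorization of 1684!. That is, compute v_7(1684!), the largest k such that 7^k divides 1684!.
v_7(1684!) = 278

Legendre's formula: v_p(n!) = Σ_{k ≥ 1} ⌊n / p^k⌋. For p = 7, n = 1684, the terms are:
  ⌊1684/7^1⌋ = ⌊1684/7⌋ = 240
  ⌊1684/7^2⌋ = ⌊1684/49⌋ = 34
  ⌊1684/7^3⌋ = ⌊1684/343⌋ = 4
(the next term ⌊1684/7^4⌋ = 0, terminating the sum). Summing: v_7(1684!) = 240 + 34 + 4 = 278.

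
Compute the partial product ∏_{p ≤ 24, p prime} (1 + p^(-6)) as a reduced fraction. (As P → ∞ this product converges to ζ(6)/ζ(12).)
∏ = 1528148900144746288585670319214284020/1502467574555591484127420211226932553

The primes p ≤ 24 are [2, 3, 5, 7, 11, 13, 17, 19, 23]. For each, (1 + 1/p^6) = (p^6 + 1)/p^6. Multiplying these fractions over p ∈ [2, 3, 5, 7, 11, 13, 17, 19, 23] gives 1528148900144746288585670319214284020/1502467574555591484127420211226932553. (In the limit P → ∞ this tends to ζ(6)/ζ(12).)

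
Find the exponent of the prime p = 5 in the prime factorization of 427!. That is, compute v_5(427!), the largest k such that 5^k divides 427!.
v_5(427!) = 105

Legendre's formula: v_p(n!) = Σ_{k ≥ 1} ⌊n / p^k⌋. For p = 5, n = 427, the terms are:
  ⌊427/5^1⌋ = ⌊427/5⌋ = 85
  ⌊427/5^2⌋ = ⌊427/25⌋ = 17
  ⌊427/5^3⌋ = ⌊427/125⌋ = 3
(the next term ⌊427/5^4⌋ = 0, terminating the sum). Summing: v_5(427!) = 85 + 17 + 3 = 105.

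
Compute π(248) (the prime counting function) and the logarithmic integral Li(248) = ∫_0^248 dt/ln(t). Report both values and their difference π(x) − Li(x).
π(248) = 53;  Li(248) ≈ 59.07;  π(x) − Li(x) ≈ -6.07.

Direct count of primes ≤ 248 gives π(248) = 53. Numerical evaluation of the logarithmic integral gives Li(248) ≈ 59.07. The difference π(x) − Li(x) ≈ -6.07 is typically negative for small/moderate x (Li(x) overestimates), though Littlewood's theorem shows this sign changes infinitely often.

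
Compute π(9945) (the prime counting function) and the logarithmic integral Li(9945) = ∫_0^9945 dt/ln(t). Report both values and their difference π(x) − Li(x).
π(9945) = 1226;  Li(9945) ≈ 1240.16;  π(x) − Li(x) ≈ -14.16.

Direct count of primes ≤ 9945 gives π(9945) = 1226. Numerical evaluation of the logarithmic integral gives Li(9945) ≈ 1240.16. The difference π(x) − Li(x) ≈ -14.16 is typically negative for small/moderate x (Li(x) overestimates), though Littlewood's theorem shows this sign changes infinitely often.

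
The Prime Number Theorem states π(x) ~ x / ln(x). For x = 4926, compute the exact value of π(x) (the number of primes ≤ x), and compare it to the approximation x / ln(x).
π(4926) = 657;  x/ln(x) ≈ 579.37;  relative error ≈ 11.82%.

Directly count primes up to 4926: π(4926) = 657. The PNT approximation gives 4926/ln(4926) ≈ 4926/8.50228 ≈ 579.37. Relative error (π(x) − x/ln(x)) / π(x) ≈ 11.82%; the approximation is known to undercount slightly (Li(x) is a better estimate).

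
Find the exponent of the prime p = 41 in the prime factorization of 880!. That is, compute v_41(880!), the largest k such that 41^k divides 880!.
v_41(880!) = 21

Legendre's formula: v_p(n!) = Σ_{k ≥ 1} ⌊n / p^k⌋. For p = 41, n = 880, the terms are:
  ⌊880/41^1⌋ = ⌊880/41⌋ = 21
(the next term ⌊880/41^2⌋ = 0, terminating the sum). Summing: v_41(880!) = 21 = 21.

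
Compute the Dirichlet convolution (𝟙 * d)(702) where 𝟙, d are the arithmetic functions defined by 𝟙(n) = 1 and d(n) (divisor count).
(𝟙 * d)(702) = 90

Divisors of 702: [1, 2, 3, 6, 9, 13, 18, 26, 27, 39, 54, 78, 117, 234, 351, 702]. For each d | 702:
  d = 1: 𝟙(1) · d(702/1) = 1 · 16 = 16
  d = 2: 𝟙(2) · d(702/2) = 1 · 8 = 8
  d = 3: 𝟙(3) · d(702/3) = 1 · 12 = 12
  d = 6: 𝟙(6) · d(702/6) = 1 · 6 = 6
  d = 9: 𝟙(9) · d(702/9) = 1 · 8 = 8
  d = 13: 𝟙(13) · d(702/13) = 1 · 8 = 8
  d = 18: 𝟙(18) · d(702/18) = 1 · 4 = 4
  d = 26: 𝟙(26) · d(702/26) = 1 · 4 = 4
  d = 27: 𝟙(27) · d(702/27) = 1 · 4 = 4
  d = 39: 𝟙(39) · d(702/39) = 1 · 6 = 6
  d = 54: 𝟙(54) · d(702/54) = 1 · 2 = 2
  d = 78: 𝟙(78) · d(702/78) = 1 · 3 = 3
  d = 117: 𝟙(117) · d(702/117) = 1 · 4 = 4
  d = 234: 𝟙(234) · d(702/234) = 1 · 2 = 2
  d = 351: 𝟙(351) · d(702/351) = 1 · 2 = 2
  d = 702: 𝟙(702) · d(702/702) = 1 · 1 = 1
Summing: (𝟙 * d)(702) = 16 + 8 + 12 + 6 + 8 + 8 + 4 + 4 + 4 + 6 + 2 + 3 + 4 + 2 + 2 + 1 = 90.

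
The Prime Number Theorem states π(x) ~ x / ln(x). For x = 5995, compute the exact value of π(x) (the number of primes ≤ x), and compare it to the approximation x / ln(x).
π(5995) = 783;  x/ln(x) ≈ 689.18;  relative error ≈ 11.98%.

Directly count primes up to 5995: π(5995) = 783. The PNT approximation gives 5995/ln(5995) ≈ 5995/8.69868 ≈ 689.18. Relative error (π(x) − x/ln(x)) / π(x) ≈ 11.98%; the approximation is known to undercount slightly (Li(x) is a better estimate).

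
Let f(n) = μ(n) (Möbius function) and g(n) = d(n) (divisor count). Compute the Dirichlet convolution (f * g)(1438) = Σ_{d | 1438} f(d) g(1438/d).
(μ * d)(1438) = 1

Divisors of 1438: [1, 2, 719, 1438]. For each d | 1438:
  d = 1: μ(1) · d(1438/1) = 1 · 4 = 4
  d = 2: μ(2) · d(1438/2) = -1 · 2 = -2
  d = 719: μ(719) · d(1438/719) = -1 · 2 = -2
  d = 1438: μ(1438) · d(1438/1438) = 1 · 1 = 1
Summing: (μ * d)(1438) = 4 + -2 + -2 + 1 = 1.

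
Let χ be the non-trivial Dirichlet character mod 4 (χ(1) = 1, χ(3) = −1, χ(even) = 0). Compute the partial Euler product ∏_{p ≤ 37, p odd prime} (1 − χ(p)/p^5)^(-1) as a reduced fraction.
∏ = 36434162976122653852428171915209665920933190877591375/36574689167094305070442169349729960875390257302863872

The odd primes p ≤ 37 are [3, 5, 7, 11, 13, 17, 19, 23, 29, 31, 37]. For each, χ(p) = 1 if p ≡ 1 mod 4, χ(p) = −1 if p ≡ 3 mod 4. Taking (1 − χ(p)/p^5)^(-1) = p^5/(p^5 − χ(p)): (1 − (-1)/3^5)^(-1) · (1 − (1)/5^5)^(-1) · (1 − (-1)/7^5)^(-1) · (1 − (-1)/11^5)^(-1) · (1 − (1)/13^5)^(-1) · (1 − (1)/17^5)^(-1) · (1 − (-1)/19^5)^(-1) · (1 − (-1)/23^5)^(-1) · (1 − (1)/29^5)^(-1) · (1 − (-1)/31^5)^(-1) · (1 − (1)/37^5)^(-1) = 36434162976122653852428171915209665920933190877591375/36574689167094305070442169349729960875390257302863872.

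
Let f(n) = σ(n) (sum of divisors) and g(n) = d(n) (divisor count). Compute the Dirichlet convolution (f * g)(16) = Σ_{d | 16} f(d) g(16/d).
(σ * d)(16) = 99

Divisors of 16: [1, 2, 4, 8, 16]. For each d | 16:
  d = 1: σ(1) · d(16/1) = 1 · 5 = 5
  d = 2: σ(2) · d(16/2) = 3 · 4 = 12
  d = 4: σ(4) · d(16/4) = 7 · 3 = 21
  d = 8: σ(8) · d(16/8) = 15 · 2 = 30
  d = 16: σ(16) · d(16/16) = 31 · 1 = 31
Summing: (σ * d)(16) = 5 + 12 + 21 + 30 + 31 = 99.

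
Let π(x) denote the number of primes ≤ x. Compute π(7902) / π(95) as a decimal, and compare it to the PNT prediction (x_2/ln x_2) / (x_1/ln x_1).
π(7902)/π(95) = 998/24 ≈ 41.5833;  PNT prediction ≈ 42.2053.

π(95) = 24 and π(7902) = 998, so π(7902)/π(95) ≈ 41.5833. The PNT-predicted ratio is (7902/ln(7902)) / (95/ln(95)) ≈ 42.2053. The two agree to within a few percent, as expected.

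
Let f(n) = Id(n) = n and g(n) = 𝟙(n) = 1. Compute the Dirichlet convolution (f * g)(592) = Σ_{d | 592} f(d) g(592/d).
(Id * 𝟙)(592) = 1178

Divisors of 592: [1, 2, 4, 8, 16, 37, 74, 148, 296, 592]. For each d | 592:
  d = 1: Id(1) · 𝟙(592/1) = 1 · 1 = 1
  d = 2: Id(2) · 𝟙(592/2) = 2 · 1 = 2
  d = 4: Id(4) · 𝟙(592/4) = 4 · 1 = 4
  d = 8: Id(8) · 𝟙(592/8) = 8 · 1 = 8
  d = 16: Id(16) · 𝟙(592/16) = 16 · 1 = 16
  d = 37: Id(37) · 𝟙(592/37) = 37 · 1 = 37
  d = 74: Id(74) · 𝟙(592/74) = 74 · 1 = 74
  d = 148: Id(148) · 𝟙(592/148) = 148 · 1 = 148
  d = 296: Id(296) · 𝟙(592/296) = 296 · 1 = 296
  d = 592: Id(592) · 𝟙(592/592) = 592 · 1 = 592
Summing: (Id * 𝟙)(592) = 1 + 2 + 4 + 8 + 16 + 37 + 74 + 148 + 296 + 592 = 1178.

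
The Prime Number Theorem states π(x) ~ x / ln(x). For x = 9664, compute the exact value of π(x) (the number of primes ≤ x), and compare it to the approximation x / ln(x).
π(9664) = 1193;  x/ln(x) ≈ 1053.16;  relative error ≈ 11.72%.

Directly count primes up to 9664: π(9664) = 1193. The PNT approximation gives 9664/ln(9664) ≈ 9664/9.17616 ≈ 1053.16. Relative error (π(x) − x/ln(x)) / π(x) ≈ 11.72%; the approximation is known to undercount slightly (Li(x) is a better estimate).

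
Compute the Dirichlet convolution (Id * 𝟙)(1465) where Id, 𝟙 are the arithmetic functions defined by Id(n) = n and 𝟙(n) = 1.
(Id * 𝟙)(1465) = 1764

Divisors of 1465: [1, 5, 293, 1465]. For each d | 1465:
  d = 1: Id(1) · 𝟙(1465/1) = 1 · 1 = 1
  d = 5: Id(5) · 𝟙(1465/5) = 5 · 1 = 5
  d = 293: Id(293) · 𝟙(1465/293) = 293 · 1 = 293
  d = 1465: Id(1465) · 𝟙(1465/1465) = 1465 · 1 = 1465
Summing: (Id * 𝟙)(1465) = 1 + 5 + 293 + 1465 = 1764.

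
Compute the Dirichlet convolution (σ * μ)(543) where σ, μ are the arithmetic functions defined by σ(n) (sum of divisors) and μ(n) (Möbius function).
(σ * μ)(543) = 543

Divisors of 543: [1, 3, 181, 543]. For each d | 543:
  d = 1: σ(1) · μ(543/1) = 1 · 1 = 1
  d = 3: σ(3) · μ(543/3) = 4 · -1 = -4
  d = 181: σ(181) · μ(543/181) = 182 · -1 = -182
  d = 543: σ(543) · μ(543/543) = 728 · 1 = 728
Summing: (σ * μ)(543) = 1 + -4 + -182 + 728 = 543.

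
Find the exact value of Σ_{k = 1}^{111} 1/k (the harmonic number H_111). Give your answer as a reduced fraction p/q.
H_111 = 813811190043550229600356295599093692454010452277/153803387341307877636928566091115101174034840640

Direct summation: H_111 = 1 + 1/2 + ... + 1/111. The least common denominator is lcm(1, ..., 111) = 8459186303771933270031071135011330564571916235200; over this denominator the numerator is 8459186303771933270031071135011330564571916235200 + 4229593151885966635015535567505665282285958117600 + 2819728767923977756677023711670443521523972078400 + 2114796575942983317507767783752832641142979058800 + 1691837260754386654006214227002266112914383247040 + 1409864383961988878338511855835221760761986039200 + 1208455186253133324290153019287332937795988033600 + 1057398287971491658753883891876416320571489529400 + 939909589307992585559007903890147840507990692800 + 845918630377193327003107113501133056457191623520 + 769016936706539388184642830455575505870174203200 + 704932191980994439169255927917610880380993019600 + 650706638751687174617774702693179274197839710400 + 604227593126566662145076509643666468897994016800 + 563945753584795551335404742334088704304794415680 + 528699143985745829376941945938208160285744764700 + 497599194339525486472415949118313562621877425600 + 469954794653996292779503951945073920253995346400 + 445220331777470172106898480790070029714311380800 + 422959315188596663501553556750566528228595811760 + 402818395417711108096717673095777645931996011200 + 384508468353269694092321415227787752935087101600 + 367790708859649272610046571087449154981387662400 + 352466095990497219584627963958805440190496509800 + 338367452150877330801242845400453222582876649408 + 325353319375843587308887351346589637098919855200 + 313303196435997528519669301296715946835996897600 + 302113796563283331072538254821833234448997008400 + 291696079440411492070036935690045881536962628800 + 281972876792397775667702371167044352152397207840 + 272876977541030105484873262419720340792642459200 + 264349571992872914688470972969104080142872382350 + 256338978902179796061547610151858501956724734400 + 248799597169762743236207974559156781310938712800 + 241691037250626664858030603857466587559197606720 + 234977397326998146389751975972536960126997673200 + 228626656858700899190028949594900826069511249600 + 222610165888735086053449240395035014857155690400 + 216902212917229058205924900897726424732613236800 + 211479657594298331750776778375283264114297905880 + 206321617165169104147099295975886111331022347200 + 201409197708855554048358836547888822965998005600 + 196725262878417052791420258953751873594695726400 + 192254234176634847046160707613893876467543550800 + 187981917861598517111801580778029568101598138560 + 183895354429824636305023285543724577490693831200 + 179982687314296452553852577340666607756849281600 + 176233047995248609792313981979402720095248254900 + 172636455179019046327164717041047562542284004800 + 169183726075438665400621422700226611291438324704 + 165866398113175162157471983039437854207292475200 + 162676659687921793654443675673294818549459927600 + 159607288750413835283605115754930765369281438400 + 156651598217998764259834650648357973417998448800 + 153803387341307877636928566091115101174034840640 + 151056898281641665536269127410916617224498504200 + 148406777259156724035632826930023343238103793600 + 145848039720205746035018467845022940768481314400 + 143376039046981919831035103983242890924947732800 + 140986438396198887833851185583522176076198603920 + 138675185307736610984115920246087386304457643200 + 136438488770515052742436631209860170396321229600 + 134272798472570369365572557698592548643998670400 + 132174785996436457344235486484552040071436191175 + 130141327750337434923554940538635854839567942080 + 128169489451089898030773805075929250978362367200 + 126256511996596018955687628880766127829431585600 + 124399798584881371618103987279578390655469356400 + 122596902953216424203348857029149718327129220800 + 120845518625313332429015301928733293779598803360 + 119143469067210327746916494859314514993970651200 + 117488698663499073194875987986268480063498836600 + 115879264435231962603165358013853843350300222400 + 114313328429350449595014474797450413034755624800 + 112789150716959110267080948466817740860958883136 + 111305082944367543026724620197517507428577845200 + 109859562386648484026377547207939357981453457600 + 108451106458614529102962450448863212366306618400 + 107078307642682699620646470063434564108505268800 + 105739828797149165875388389187641632057148952940 + 104434398811999176173223100432238648945332299200 + 103160808582584552073549647987943055665511173600 + 101917907274360641807603266686883500777974894400 + 100704598854427777024179418273944411482999002800 + 99519838867905097294483189823662712524375485120 + 98362631439208526395710129476875936797347863200 + 97232026480137164023345645230015293845654209600 + 96127117088317423523080353806946938233771775400 + 95047037121032958090236754325970006343504676800 + 93990958930799258555900790389014784050799069280 + 92958091250241024945396386099025610599691387200 + 91947677214912318152511642771862288745346915600 + 90958992513676701828291087473240113597547486400 + 89991343657148226276926288670333303878424640800 + 89044066355494034421379696158014005942862276160 + 88116523997624304896156990989701360047624127450 + 87208106224452920309598671494962170768782641600 + 86318227589509523163582358520523781271142002400 + 85446326300726598687182536717286167318908244800 + 84591863037719332700310711350113305645719162352 + 83754319839326071980505654802092381827444715200 + 82933199056587581078735991519718927103646237600 + 82128022366717798738165739174867287034678798400 + 81338329843960896827221837836647409274729963800 + 80563679083542221619343534619155529186399202240 + 79803644375206917641802557877465382684640719200 + 79057815923102180093748328364591874435251553600 + 78325799108999382129917325324178986708999224400 + 77607213796072782293863037935883766647448772800 + 76901693670653938818464283045557550587017420320 + 76208885619566966396676316531633608689837083200 = 44759615452395262628019596257950153084970574875235, so H_111 = 44759615452395262628019596257950153084970574875235/8459186303771933270031071135011330564571916235200; reducing by gcd(44759615452395262628019596257950153084970574875235, 8459186303771933270031071135011330564571916235200) = 55 gives 813811190043550229600356295599093692454010452277/153803387341307877636928566091115101174034840640 ≈ 5.29124. (The PNT-adjacent estimate ln(111) + γ ≈ 5.28675 matches within O(1/n).)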